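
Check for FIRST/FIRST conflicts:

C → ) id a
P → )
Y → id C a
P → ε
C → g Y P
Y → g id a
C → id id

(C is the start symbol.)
No FIRST/FIRST conflicts.

Productions for C:
  C → ) id a: FIRST = { ')' }
  C → g Y P: FIRST = { 'g' }
  C → id id: FIRST = { 'id' }
Productions for P:
  P → ): FIRST = { ')' }
  P → ε: FIRST = { ε }
Productions for Y:
  Y → id C a: FIRST = { 'id' }
  Y → g id a: FIRST = { 'g' }

All alternatives of each non-terminal have pairwise disjoint FIRST sets.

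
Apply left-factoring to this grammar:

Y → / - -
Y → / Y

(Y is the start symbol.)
Y → / Y'
Y' → - -
Y' → Y

Left-factoring transforms A → αβ₁ | αβ₂ into A → αA' and A' → β₁ | β₂
(α is the longest common prefix among the alternatives). Repeat until
no nonterminal has two alternatives with a common prefix.

Round 1: Y has alternatives sharing prefix '/'. Introduce Y': Y → / Y'
  Add: Y' → - -
  Add: Y' → Y

No remaining common prefixes — done.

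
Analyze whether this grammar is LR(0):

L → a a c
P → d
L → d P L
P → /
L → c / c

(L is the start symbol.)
Yes, the grammar is LR(0)

Augment with L' → L and build the canonical LR(0) collection (I0 = CLOSURE({[L' → . L]}), then GOTO on every symbol after a dot until no new states appear). It has 13 states:
  I0: { [L → . a a c], [L → . c / c], [L → . d P L], [L' → . L] }  — shift
  I1: { [L' → L .] }  — accept
  I2: { [L → a . a c] }  — shift
  I3: { [L → c . / c] }  — shift
  I4: { [L → d . P L], [P → . /], [P → . d] }  — shift
  I5: { [P → / .] }  — reduce
  I6: { [L → . a a c], [L → . c / c], [L → . d P L], [L → d P . L] }  — shift
  I7: { [P → d .] }  — reduce
  I8: { [L → d P L .] }  — reduce
  I9: { [L → c / . c] }  — shift
  I10: { [L → c / c .] }  — reduce
  I11: { [L → a a . c] }  — shift
  I12: { [L → a a c .] }  — reduce

Every state is either a pure shift/goto state or contains exactly one complete item and nothing to shift — no conflicts. The grammar is LR(0).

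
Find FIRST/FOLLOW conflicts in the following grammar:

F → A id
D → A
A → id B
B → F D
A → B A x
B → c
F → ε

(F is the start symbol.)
Yes. F → A id with FOLLOW(F) on { 'c', 'id' }

A FIRST/FOLLOW conflict occurs when a non-terminal N has a nullable alternative N → β (β ⇒* ε) and another alternative N → α with FIRST(α) ∩ FOLLOW(N) ≠ ∅: on such a lookahead the parser cannot decide between expanding α and letting N vanish via β.

Nullable non-terminals: F.
FIRST sets used below: FIRST(A) = { 'c', 'id' }

F: nullable alternative(s) F → ε; FOLLOW(F) = { $, 'c', 'id' }
  F → A id: FIRST \ {ε} = { 'c', 'id' } — overlaps FOLLOW(F) on { 'c', 'id' }: CONFLICT
  F → ε: FIRST \ {ε} = { } — this is the only nullable alternative, skip

A, B, D have no nullable alternative, so no FIRST/FOLLOW check is needed there.

So the grammar has 1 FIRST/FOLLOW conflict (marked CONFLICT above).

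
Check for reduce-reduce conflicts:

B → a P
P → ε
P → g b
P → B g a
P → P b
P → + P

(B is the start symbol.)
No reduce-reduce conflicts

A reduce-reduce conflict occurs when an LR(0) state has two complete items [A → α .] and [B → β .] — both call for a reduction, and with no lookahead the parser cannot choose between them.

Augment with B' → B and build the canonical LR(0) collection (I0 = CLOSURE({[B' → . B]}), then GOTO on every symbol after a dot until no new states appear). It has 12 states:
  I0: { [B → . a P], [B' → . B] }  — shift
  I1: { [B' → B .] }  — accept
  I2: { [B → . a P], [B → a . P], [P → . + P], [P → . B g a], [P → . P b], [P → . g b], [P → .] }  — shift, reduce
  I3: { [B → . a P], [P → + . P], [P → . + P], [P → . B g a], [P → . P b], [P → . g b], [P → .] }  — shift, reduce
  I4: { [P → B . g a] }  — shift
  I5: { [B → a P .], [P → P . b] }  — shift, reduce
  I6: { [P → g . b] }  — shift
  I7: { [P → g b .] }  — reduce
  I8: { [P → P b .] }  — reduce
  I9: { [P → B g . a] }  — shift
  I10: { [P → B g a .] }  — reduce
  I11: { [P → + P .], [P → P . b] }  — shift, reduce

No state contains more than one complete item.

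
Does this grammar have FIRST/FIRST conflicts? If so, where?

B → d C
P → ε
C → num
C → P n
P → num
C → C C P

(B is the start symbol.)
A FIRST/FIRST conflict occurs when two productions N → α and N → β for the same non-terminal have FIRST(α) ∩ FIRST(β) ≠ ∅ (with ε ∈ FIRST of a nullable right-hand side, so two nullable alternatives also conflict).

FIRST sets of the non-terminals at (or reachable through a nullable prefix from) the front of some alternative:
  FIRST(P) = { 'num', ε }
  FIRST(C) = { 'n', 'num' }

Productions for P:
  P → ε: FIRST = { ε }
  P → num: FIRST = { 'num' }
Productions for C:
  C → num: FIRST = { 'num' }
  C → P n: FIRST = { 'n', 'num' }
  C → C C P: FIRST = { 'n', 'num' }
B has only one production, so no FIRST/FIRST conflict is possible there.

Conflict for C: C → num and C → P n
  Overlap: { 'num' }
Conflict for C: C → num and C → C C P
  Overlap: { 'num' }
Conflict for C: C → P n and C → C C P
  Overlap: { 'n', 'num' }

Answer: Yes. C → num / C → P n on { 'num' }; C → num / C → C C P on { 'num' }; C → P n / C → C C P on { 'n', 'num' }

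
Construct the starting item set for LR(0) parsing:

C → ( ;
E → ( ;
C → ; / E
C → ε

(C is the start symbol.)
First, augment the grammar with C' → C
I₀ = CLOSURE({ [C' → . C] }):
  [C' → . C] has the dot before C: add [C → . ( ;], [C → . ; / E], [C → .]
No further items can be added.

I₀ = { [C → . ( ;], [C → . ; / E], [C → .], [C' → . C] }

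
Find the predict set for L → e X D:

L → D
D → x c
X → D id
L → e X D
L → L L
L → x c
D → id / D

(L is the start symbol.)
{ 'e' }

PREDICT(L → e X D) = (FIRST(RHS) \ {ε}) ∪ (FOLLOW(L) if ε ∈ FIRST(RHS), i.e. RHS ⇒* ε)
FIRST(e X D) = { 'e' }
ε ∉ FIRST(e X D), so FOLLOW(L) is not added.
PREDICT(L → e X D) = { 'e' }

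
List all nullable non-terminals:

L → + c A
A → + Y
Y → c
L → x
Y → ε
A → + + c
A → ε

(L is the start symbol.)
A non-terminal is nullable if it can derive ε (the empty string): either it has an ε-production, or it has a production whose right-hand side consists entirely of nullable non-terminals.

ε-productions: Y → ε, A → ε
So Y, A are immediately nullable.
No further non-terminal can be added: every production for the remaining non-terminals contains a terminal or a non-nullable non-terminal.
Nullable = { 'A', 'Y' }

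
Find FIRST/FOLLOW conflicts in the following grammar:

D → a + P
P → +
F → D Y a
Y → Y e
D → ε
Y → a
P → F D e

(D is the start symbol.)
Yes. D → a '+' P with FOLLOW(D) on { 'a' }

A FIRST/FOLLOW conflict occurs when a non-terminal N has a nullable alternative N → β (β ⇒* ε) and another alternative N → α with FIRST(α) ∩ FOLLOW(N) ≠ ∅: on such a lookahead the parser cannot decide between expanding α and letting N vanish via β.

Nullable non-terminals: D.

D: nullable alternative(s) D → ε; FOLLOW(D) = { $, 'a', 'e' }
  D → a + P: FIRST \ {ε} = { 'a' } — overlaps FOLLOW(D) on { 'a' }: CONFLICT
  D → ε: FIRST \ {ε} = { } — this is the only nullable alternative, skip

F, P, Y have no nullable alternative, so no FIRST/FOLLOW check is needed there.

So the grammar has 1 FIRST/FOLLOW conflict (marked CONFLICT above).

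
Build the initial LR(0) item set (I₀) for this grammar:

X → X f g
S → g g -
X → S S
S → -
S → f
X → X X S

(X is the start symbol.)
First, augment the grammar with X' → X
I₀ = CLOSURE({ [X' → . X] }):
  [X' → . X] has the dot before X: add [X → . X f g], [X → . S S], [X → . X X S]
  [X → . S S] has the dot before S: add [S → . g g -], [S → . -], [S → . f]
No further items can be added.

I₀ = { [S → . -], [S → . f], [S → . g g -], [X → . S S], [X → . X X S], [X → . X f g], [X' → . X] }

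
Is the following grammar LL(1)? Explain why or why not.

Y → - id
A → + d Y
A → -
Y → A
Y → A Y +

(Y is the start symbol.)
A grammar is LL(1) if for each non-terminal N with multiple productions, the predict sets of those productions are pairwise disjoint, where PREDICT(N → α) = (FIRST(α) \ {ε}) ∪ (FOLLOW(N) if α ⇒* ε).

Relevant sets:
  FIRST(A) = { '+', '-' }

For Y:
  PREDICT(Y → '-' id) = { '-' }
  PREDICT(Y → A) = { '+', '-' }
  PREDICT(Y → A Y '+') = { '+', '-' }
For A:
  PREDICT(A → '+' d Y) = { '+' }
  PREDICT(A → '-') = { '-' }

Conflict found: Predict set conflict for Y: { '-' }
The grammar is NOT LL(1).

Answer: No. Predict set conflict for Y: { '-' }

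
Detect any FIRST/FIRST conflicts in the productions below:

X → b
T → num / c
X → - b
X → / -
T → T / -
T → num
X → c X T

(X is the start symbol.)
A FIRST/FIRST conflict occurs when two productions N → α and N → β for the same non-terminal have FIRST(α) ∩ FIRST(β) ≠ ∅ (with ε ∈ FIRST of a nullable right-hand side, so two nullable alternatives also conflict).

FIRST sets of the non-terminals at (or reachable through a nullable prefix from) the front of some alternative:
  FIRST(T) = { 'num' }

Productions for X:
  X → b: FIRST = { 'b' }
  X → - b: FIRST = { '-' }
  X → / -: FIRST = { '/' }
  X → c X T: FIRST = { 'c' }
Productions for T:
  T → num / c: FIRST = { 'num' }
  T → T / -: FIRST = { 'num' }
  T → num: FIRST = { 'num' }

Conflict for T: T → num / c and T → T / -
  Overlap: { 'num' }
Conflict for T: T → num / c and T → num
  Overlap: { 'num' }
Conflict for T: T → T / - and T → num
  Overlap: { 'num' }

Answer: Yes. T → num '/' c / T → T '/' '-' on { 'num' }; T → num '/' c / T → num on { 'num' }; T → T '/' '-' / T → num on { 'num' }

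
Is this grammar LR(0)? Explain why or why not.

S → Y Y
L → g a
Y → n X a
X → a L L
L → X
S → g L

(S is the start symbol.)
Yes, the grammar is LR(0)

A grammar is LR(0) if no state in the canonical LR(0) collection has:
  - both a shift item (dot before a terminal) and a complete item (shift-reduce conflict), or
  - two or more complete items (reduce-reduce conflict; the accept item [S' → S .] counts as a complete item here).

Augment with S' → S and build the canonical LR(0) collection (I0 = CLOSURE({[S' → . S]}), then GOTO on every symbol after a dot until no new states appear). It has 15 states:
  I0: { [S → . Y Y], [S → . g L], [S' → . S], [Y → . n X a] }  — shift
  I1: { [S' → S .] }  — accept
  I2: { [S → Y . Y], [Y → . n X a] }  — shift
  I3: { [L → . X], [L → . g a], [S → g . L], [X → . a L L] }  — shift
  I4: { [X → . a L L], [Y → n . X a] }  — shift
  I5: { [Y → n X . a] }  — shift
  I6: { [L → . X], [L → . g a], [X → . a L L], [X → a . L L] }  — shift
  I7: { [L → . X], [L → . g a], [X → . a L L], [X → a L . L] }  — shift
  I8: { [L → X .] }  — reduce
  I9: { [L → g . a] }  — shift
  I10: { [L → g a .] }  — reduce
  I11: { [X → a L L .] }  — reduce
  I12: { [Y → n X a .] }  — reduce
  I13: { [S → g L .] }  — reduce
  I14: { [S → Y Y .] }  — reduce

Every state is either a pure shift/goto state or contains exactly one complete item and nothing to shift — no conflicts. The grammar is LR(0).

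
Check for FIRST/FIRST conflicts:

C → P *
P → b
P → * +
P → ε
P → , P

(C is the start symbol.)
A FIRST/FIRST conflict occurs when two productions N → α and N → β for the same non-terminal have FIRST(α) ∩ FIRST(β) ≠ ∅ (with ε ∈ FIRST of a nullable right-hand side, so two nullable alternatives also conflict).

Productions for P:
  P → b: FIRST = { 'b' }
  P → * +: FIRST = { '*' }
  P → ε: FIRST = { ε }
  P → , P: FIRST = { ',' }
C has only one production, so no FIRST/FIRST conflict is possible there.

All alternatives of each non-terminal have pairwise disjoint FIRST sets.

Answer: No FIRST/FIRST conflicts.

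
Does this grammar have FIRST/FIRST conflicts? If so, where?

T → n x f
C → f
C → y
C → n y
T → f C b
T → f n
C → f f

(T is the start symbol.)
A FIRST/FIRST conflict occurs when two productions N → α and N → β for the same non-terminal have FIRST(α) ∩ FIRST(β) ≠ ∅ (with ε ∈ FIRST of a nullable right-hand side, so two nullable alternatives also conflict).

Productions for T:
  T → n x f: FIRST = { 'n' }
  T → f C b: FIRST = { 'f' }
  T → f n: FIRST = { 'f' }
Productions for C:
  C → f: FIRST = { 'f' }
  C → y: FIRST = { 'y' }
  C → n y: FIRST = { 'n' }
  C → f f: FIRST = { 'f' }

Conflict for T: T → f C b and T → f n
  Overlap: { 'f' }
Conflict for C: C → f and C → f f
  Overlap: { 'f' }

Answer: Yes. T → f C b / T → f n on { 'f' }; C → f / C → f f on { 'f' }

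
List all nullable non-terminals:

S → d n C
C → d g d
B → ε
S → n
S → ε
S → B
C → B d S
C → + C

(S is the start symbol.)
A non-terminal is nullable if it can derive ε (the empty string): either it has an ε-production, or it has a production whose right-hand side consists entirely of nullable non-terminals.

ε-productions: B → ε, S → ε
So B, S are immediately nullable.
No further non-terminal can be added: every production for the remaining non-terminals contains a terminal or a non-nullable non-terminal.
Nullable = { 'B', 'S' }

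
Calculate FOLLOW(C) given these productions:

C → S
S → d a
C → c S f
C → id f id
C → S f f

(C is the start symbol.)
{ $ }

To compute FOLLOW(C), find every occurrence of C on a right-hand side N → α C β: add FIRST(β) \ {ε}, and if β is empty or nullable also add FOLLOW(N). Iterate to a fixed point.

C is the start symbol, so $ ∈ FOLLOW(C).
C does not occur on any right-hand side.

Taking the union: FOLLOW(C) = { $ }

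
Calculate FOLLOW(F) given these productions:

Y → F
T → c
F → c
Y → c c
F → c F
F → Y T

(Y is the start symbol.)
{ $, 'c' }

In Y → F: F is at the end, add FOLLOW(Y)
In F → c F: F is at the end; this adds FOLLOW(F) to itself — nothing new

The FOLLOW sets referred to above (computed the same way, to a fixed point):
  FOLLOW(Y) = { $, 'c' }

Taking the union: FOLLOW(F) = { $, 'c' }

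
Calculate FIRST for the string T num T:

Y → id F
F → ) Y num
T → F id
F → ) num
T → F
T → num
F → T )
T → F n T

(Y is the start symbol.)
{ ')', 'num' }

FIRST sets of the non-terminals involved (from the grammar, by fixed-point iteration):
  FIRST(T) = { ')', 'num' }

To compute FIRST(T num T), process the symbols left to right:
Symbol T is a non-terminal. Add FIRST(T) \ {ε} = { ')', 'num' }
T is not nullable (ε ∉ FIRST(T)), so stop here.
FIRST(T num T) = { ')', 'num' }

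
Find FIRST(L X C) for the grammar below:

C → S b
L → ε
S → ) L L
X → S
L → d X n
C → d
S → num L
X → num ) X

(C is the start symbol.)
{ ')', 'd', 'num' }

FIRST sets of the non-terminals involved (from the grammar, by fixed-point iteration):
  FIRST(L) = { 'd', ε }
  FIRST(X) = { ')', 'num' }

To compute FIRST(L X C), process the symbols left to right:
Symbol L is a non-terminal. Add FIRST(L) \ {ε} = { 'd' }
L is nullable (ε ∈ FIRST(L)), continue to the next symbol.
Symbol X is a non-terminal. Add FIRST(X) \ {ε} = { ')', 'num' }
X is not nullable (ε ∉ FIRST(X)), so stop here.
FIRST(L X C) = { ')', 'd', 'num' }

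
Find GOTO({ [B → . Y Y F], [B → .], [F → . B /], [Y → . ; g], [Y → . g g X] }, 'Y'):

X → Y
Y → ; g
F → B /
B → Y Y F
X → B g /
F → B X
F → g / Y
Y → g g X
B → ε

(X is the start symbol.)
{ [B → Y . Y F], [Y → . ; g], [Y → . g g X] }

GOTO(I, 'Y') = CLOSURE({ [A → αX.β] : [A → α.Xβ] ∈ I, X = 'Y' })

Items with dot before 'Y', with the dot advanced:
  [B → . Y Y F] → [B → Y . Y F]
Closure of the advanced items:
  [B → Y . Y F] has the dot before Y: add [Y → . ; g], [Y → . g g X]

GOTO = { [B → Y . Y F], [Y → . ; g], [Y → . g g X] }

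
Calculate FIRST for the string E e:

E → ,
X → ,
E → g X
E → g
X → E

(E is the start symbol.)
{ ',', 'g' }

FIRST sets of the non-terminals involved (from the grammar, by fixed-point iteration):
  FIRST(E) = { ',', 'g' }

To compute FIRST(E e), process the symbols left to right:
Symbol E is a non-terminal. Add FIRST(E) \ {ε} = { ',', 'g' }
E is not nullable (ε ∉ FIRST(E)), so stop here.
FIRST(E e) = { ',', 'g' }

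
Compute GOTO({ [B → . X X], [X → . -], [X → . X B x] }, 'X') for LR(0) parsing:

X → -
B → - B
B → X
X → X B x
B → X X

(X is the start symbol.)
GOTO(I, 'X') = CLOSURE({ [A → αX.β] : [A → α.Xβ] ∈ I, X = 'X' })

Items with dot before 'X', with the dot advanced:
  [B → . X X] → [B → X . X]
  [X → . X B x] → [X → X . B x]
Closure of the advanced items:
  [B → X . X] has the dot before X: add [X → . -], [X → . X B x]
  [X → X . B x] has the dot before B: add [B → . - B], [B → . X], [B → . X X]

GOTO = { [B → . - B], [B → . X X], [B → . X], [B → X . X], [X → . -], [X → . X B x], [X → X . B x] }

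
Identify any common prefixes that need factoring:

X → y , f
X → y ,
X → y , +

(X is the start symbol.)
Left-factoring is needed when two productions for the same non-terminal
share a common prefix on the right-hand side.

Productions for X:
  X → y , f
  X → y ,
  X → y , +

Found common prefix 'y ,' in productions for X

Answer: Yes, X has productions with common prefix 'y ,'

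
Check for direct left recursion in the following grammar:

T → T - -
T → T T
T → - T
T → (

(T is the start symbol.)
Yes, T is left-recursive

Direct left recursion occurs when N → N α for some non-terminal N (the right-hand side begins with the left-hand side itself).

T → T - -: LEFT RECURSIVE (starts with T)
T → T T: LEFT RECURSIVE (starts with T)
T → - T: starts with '-'
T → (: starts with '('

The grammar has direct left recursion on: T.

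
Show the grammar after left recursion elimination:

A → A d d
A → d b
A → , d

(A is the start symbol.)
A → d b A'
A → , d A'
A' → d d A'
A' → ε

A is directly left-recursive. The standard transformation for
  A → A α₁ | ... | A α_m | β₁ | ... | β_n
is
  A  → β₁ A' | ... | β_n A'
  A' → α₁ A' | ... | α_m A' | ε

A → d b becomes A → d b A'
A → , d becomes A → , d A'
A → A d d becomes A' → d d A'
Add A' → ε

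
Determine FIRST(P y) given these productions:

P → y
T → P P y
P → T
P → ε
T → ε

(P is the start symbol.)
FIRST sets of the non-terminals involved (from the grammar, by fixed-point iteration):
  FIRST(P) = { 'y', ε }

To compute FIRST(P y), process the symbols left to right:
Symbol P is a non-terminal. Add FIRST(P) \ {ε} = { 'y' }
P is nullable (ε ∈ FIRST(P)), continue to the next symbol.
Symbol y is a terminal. Add 'y' and stop.
FIRST(P y) = { 'y' }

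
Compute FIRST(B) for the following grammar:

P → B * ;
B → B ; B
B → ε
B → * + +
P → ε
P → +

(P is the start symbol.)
From B → B ; B:
  - B is the symbol being defined: contributes nothing new
    B is nullable, so continue to the next symbol
  - ';' is a terminal: add ';' and stop
From B → ε:
  - ε-production, so ε ∈ FIRST(B)
From B → * + +:
  - '*' is a terminal: add '*' and stop

Collecting: FIRST(B) = { '*', ';', ε }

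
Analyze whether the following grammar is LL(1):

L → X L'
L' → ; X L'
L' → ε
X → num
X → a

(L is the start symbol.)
A grammar is LL(1) if for each non-terminal N with multiple productions, the predict sets of those productions are pairwise disjoint, where PREDICT(N → α) = (FIRST(α) \ {ε}) ∪ (FOLLOW(N) if α ⇒* ε).

Relevant sets:
  FOLLOW(L') = { $ }

For L':
  PREDICT(L' → ';' X L') = { ';' }
  PREDICT(L' → ε) = { $ }
For X:
  PREDICT(X → num) = { 'num' }
  PREDICT(X → a) = { 'a' }
L has a single production, so nothing to check there.

All predict sets are disjoint. The grammar IS LL(1).

Answer: Yes, the grammar is LL(1).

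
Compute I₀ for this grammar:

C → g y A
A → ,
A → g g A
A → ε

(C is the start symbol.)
First, augment the grammar with C' → C
I₀ = CLOSURE({ [C' → . C] }):
  [C' → . C] has the dot before C: add [C → . g y A]
No further items can be added.

I₀ = { [C → . g y A], [C' → . C] }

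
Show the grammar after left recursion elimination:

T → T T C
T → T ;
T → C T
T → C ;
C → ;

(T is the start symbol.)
T → C T T'
T → C ; T'
T' → T C T'
T' → ; T'
T' → ε
C → ;

T is directly left-recursive. The standard transformation for
  A → A α₁ | ... | A α_m | β₁ | ... | β_n
is
  A  → β₁ A' | ... | β_n A'
  A' → α₁ A' | ... | α_m A' | ε

T → C T becomes T → C T T'
T → C ; becomes T → C ; T'
T → T T C becomes T' → T C T'
T → T ; becomes T' → ; T'
Add T' → ε

Productions for other non-terminals are unchanged:
  C → ;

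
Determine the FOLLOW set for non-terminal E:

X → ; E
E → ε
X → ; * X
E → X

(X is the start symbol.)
{ $ }

In X → ; E: E is at the end, add FOLLOW(X)

The FOLLOW sets referred to above (computed the same way, to a fixed point):
  FOLLOW(X) = { $ }

Taking the union: FOLLOW(E) = { $ }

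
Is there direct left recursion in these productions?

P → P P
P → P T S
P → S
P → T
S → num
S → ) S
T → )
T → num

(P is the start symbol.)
Direct left recursion occurs when N → N α for some non-terminal N (the right-hand side begins with the left-hand side itself).

P → P P: LEFT RECURSIVE (starts with P)
P → P T S: LEFT RECURSIVE (starts with P)
P → S: starts with S
P → T: starts with T
S → num: starts with num
S → ) S: starts with ')'
T → ): starts with ')'
T → num: starts with num

The grammar has direct left recursion on: P.

Answer: Yes, P is left-recursive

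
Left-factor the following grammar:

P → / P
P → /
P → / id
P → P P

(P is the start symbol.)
P → / P'
P' → P
P' → ε
P' → id
P → P P

Left-factoring transforms A → αβ₁ | αβ₂ into A → αA' and A' → β₁ | β₂
(α is the longest common prefix among the alternatives). Repeat until
no nonterminal has two alternatives with a common prefix.

Round 1: P has alternatives sharing prefix '/'. Introduce P': P → / P'
  Add: P' → P
  Add: P' → ε
  Add: P' → id

No remaining common prefixes — done.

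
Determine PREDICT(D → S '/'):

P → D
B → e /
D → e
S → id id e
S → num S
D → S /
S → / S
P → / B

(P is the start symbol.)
PREDICT(D → S '/') = (FIRST(RHS) \ {ε}) ∪ (FOLLOW(D) if ε ∈ FIRST(RHS), i.e. RHS ⇒* ε)
FIRST(S) = { '/', 'id', 'num' }
FIRST(S '/') = { '/', 'id', 'num' }
ε ∉ FIRST(S '/'), so FOLLOW(D) is not added.
PREDICT(D → S '/') = { '/', 'id', 'num' }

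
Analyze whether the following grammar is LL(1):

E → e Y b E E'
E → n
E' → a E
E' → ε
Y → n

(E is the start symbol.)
Relevant sets:
  FOLLOW(E') = { $, 'a' }

For E:
  PREDICT(E → e Y b E E') = { 'e' }
  PREDICT(E → n) = { 'n' }
For E':
  PREDICT(E' → a E) = { 'a' }
  PREDICT(E' → ε) = { $, 'a' }
Y has a single production, so nothing to check there.

Conflict found: Predict set conflict for E': { 'a' }
The grammar is NOT LL(1).

Answer: No. Predict set conflict for E': { 'a' }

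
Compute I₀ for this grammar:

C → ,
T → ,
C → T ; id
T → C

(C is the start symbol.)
{ [C → . ,], [C → . T ; id], [C' → . C], [T → . ,], [T → . C] }

First, augment the grammar with C' → C
I₀ = CLOSURE({ [C' → . C] }):
  [C' → . C] has the dot before C: add [C → . ,], [C → . T ; id]
  [C → . T ; id] has the dot before T: add [T → . ,], [T → . C]
No further items can be added.

I₀ = { [C → . ,], [C → . T ; id], [C' → . C], [T → . ,], [T → . C] }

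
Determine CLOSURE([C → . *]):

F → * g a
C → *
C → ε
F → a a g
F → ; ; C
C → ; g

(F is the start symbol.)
Start with: [C → . *]
The dot precedes the terminal '*', so nothing is added.

CLOSURE = { [C → . *] }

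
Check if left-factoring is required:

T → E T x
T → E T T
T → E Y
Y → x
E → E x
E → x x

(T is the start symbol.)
Left-factoring is needed when two productions for the same non-terminal
share a common prefix on the right-hand side.

Productions for T:
  T → E T x
  T → E T T
  T → E Y
Productions for E:
  E → E x
  E → x x

Found common prefix 'E' in productions for T

Answer: Yes, T has productions with common prefix 'E'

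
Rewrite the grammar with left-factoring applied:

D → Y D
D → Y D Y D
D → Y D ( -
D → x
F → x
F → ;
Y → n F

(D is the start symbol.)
D → Y D D'
D' → ε
D' → Y D
D' → ( -
D → x
F → x
F → ;
Y → n F

Left-factoring transforms A → αβ₁ | αβ₂ into A → αA' and A' → β₁ | β₂
(α is the longest common prefix among the alternatives). Repeat until
no nonterminal has two alternatives with a common prefix.

Round 1: D has alternatives sharing prefix 'Y D'. Introduce D': D → Y D D'
  Add: D' → ε
  Add: D' → Y D
  Add: D' → ( -

No remaining common prefixes — done.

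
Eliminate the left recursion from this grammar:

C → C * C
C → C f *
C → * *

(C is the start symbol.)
C is directly left-recursive. The standard transformation for
  A → A α₁ | ... | A α_m | β₁ | ... | β_n
is
  A  → β₁ A' | ... | β_n A'
  A' → α₁ A' | ... | α_m A' | ε

C → * * becomes C → * * C'
C → C * C becomes C' → * C C'
C → C f * becomes C' → f * C'
Add C' → ε

Resulting grammar:
C → * * C'
C' → * C C'
C' → f * C'
C' → ε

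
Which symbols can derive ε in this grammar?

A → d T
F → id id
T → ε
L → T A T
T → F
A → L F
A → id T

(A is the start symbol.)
ε-productions: T → ε
So T is immediately nullable.
No further non-terminal can be added: every production for the remaining non-terminals contains a terminal or a non-nullable non-terminal.
Nullable = { 'T' }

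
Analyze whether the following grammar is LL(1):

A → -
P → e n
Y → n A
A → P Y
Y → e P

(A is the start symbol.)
Yes, the grammar is LL(1).

A grammar is LL(1) if for each non-terminal N with multiple productions, the predict sets of those productions are pairwise disjoint, where PREDICT(N → α) = (FIRST(α) \ {ε}) ∪ (FOLLOW(N) if α ⇒* ε).

Relevant sets:
  FIRST(P) = { 'e' }

For A:
  PREDICT(A → '-') = { '-' }
  PREDICT(A → P Y) = { 'e' }
For Y:
  PREDICT(Y → n A) = { 'n' }
  PREDICT(Y → e P) = { 'e' }
P has a single production, so nothing to check there.

All predict sets are disjoint. The grammar IS LL(1).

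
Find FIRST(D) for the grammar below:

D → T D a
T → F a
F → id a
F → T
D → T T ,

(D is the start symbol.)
FIRST sets of the other non-terminals involved (by the same procedure, iterated to a fixed point):
  FIRST(T) = { 'id' }

From D → T D a:
  - T is a non-terminal: add FIRST(T) \ {ε} = { 'id' }
    T is not nullable, so stop
From D → T T ,:
  - T is a non-terminal: add FIRST(T) \ {ε} = { 'id' }
    T is not nullable, so stop

Collecting: FIRST(D) = { 'id' }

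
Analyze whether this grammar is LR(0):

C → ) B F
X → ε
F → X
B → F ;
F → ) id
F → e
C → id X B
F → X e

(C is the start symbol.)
No. Shift-reduce conflict between [X → .] and [F → . ) id]

A grammar is LR(0) if no state in the canonical LR(0) collection has:
  - both a shift item (dot before a terminal) and a complete item (shift-reduce conflict), or
  - two or more complete items (reduce-reduce conflict; the accept item [C' → C .] counts as a complete item here).

Augment with C' → C and build the canonical LR(0) collection (I0 = CLOSURE({[C' → . C]}), then GOTO on every symbol after a dot until no new states appear). It has 15 states:
  I0: { [C → . ) B F], [C → . id X B], [C' → . C] }  — shift
  I1: { [B → . F ;], [C → ) . B F], [F → . ) id], [F → . X e], [F → . X], [F → . e], [X → .] }  — shift, reduce
  I2: { [C' → C .] }  — accept
  I3: { [C → id . X B], [X → .] }  — reduce
  I4: { [B → . F ;], [C → id X . B], [F → . ) id], [F → . X e], [F → . X], [F → . e], [X → .] }  — shift, reduce
  I5: { [F → ) . id] }  — shift
  I6: { [C → id X B .] }  — reduce
  I7: { [B → F . ;] }  — shift
  I8: { [F → X . e], [F → X .] }  — shift, reduce
  I9: { [F → e .] }  — reduce
  I10: { [F → X e .] }  — reduce
  I11: { [B → F ; .] }  — reduce
  I12: { [F → ) id .] }  — reduce
  I13: { [C → ) B . F], [F → . ) id], [F → . X e], [F → . X], [F → . e], [X → .] }  — shift, reduce
  I14: { [C → ) B F .] }  — reduce

Conflict in state I1:
  Shift-reduce conflict between [X → .] and [F → . ) id]
So the grammar is NOT LR(0).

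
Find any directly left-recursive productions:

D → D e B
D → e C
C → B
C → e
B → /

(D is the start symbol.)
Yes, D is left-recursive

Direct left recursion occurs when N → N α for some non-terminal N (the right-hand side begins with the left-hand side itself).

D → D e B: LEFT RECURSIVE (starts with D)
D → e C: starts with e
C → B: starts with B
C → e: starts with e
B → /: starts with '/'

The grammar has direct left recursion on: D.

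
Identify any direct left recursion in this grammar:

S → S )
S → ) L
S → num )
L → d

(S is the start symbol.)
Direct left recursion occurs when N → N α for some non-terminal N (the right-hand side begins with the left-hand side itself).

S → S ): LEFT RECURSIVE (starts with S)
S → ) L: starts with ')'
S → num ): starts with num
L → d: starts with d

The grammar has direct left recursion on: S.

Answer: Yes, S is left-recursive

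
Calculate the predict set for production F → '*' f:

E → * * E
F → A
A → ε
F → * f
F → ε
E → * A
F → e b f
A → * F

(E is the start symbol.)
PREDICT(F → '*' f) = (FIRST(RHS) \ {ε}) ∪ (FOLLOW(F) if ε ∈ FIRST(RHS), i.e. RHS ⇒* ε)
FIRST('*' f) = { '*' }
ε ∉ FIRST('*' f), so FOLLOW(F) is not added.
PREDICT(F → '*' f) = { '*' }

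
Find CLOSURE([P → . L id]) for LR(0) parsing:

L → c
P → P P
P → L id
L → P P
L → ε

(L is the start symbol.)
To compute CLOSURE, for each item [A → α.Bβ] where B is a non-terminal, add [B → .γ] for all productions B → γ; repeat for the newly added items until nothing changes.

Start with: [P → . L id]
  [P → . L id] has the dot before L: add [L → . c], [L → . P P], [L → .]
  [L → . P P] has the dot before P: add [P → . P P]
No further items can be added.

CLOSURE = { [L → . P P], [L → . c], [L → .], [P → . L id], [P → . P P] }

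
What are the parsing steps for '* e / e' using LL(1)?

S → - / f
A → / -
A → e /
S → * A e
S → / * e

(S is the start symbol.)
LL(1) parsing maintains a stack (initially the start symbol over $) and the input. At each step: if the stack top is a terminal, match it against the current input token; if it is a non-terminal N, replace it with the RHS of M[N, lookahead] (the unique production whose predict set contains the lookahead).

Stack is shown with the top on the left.

Stack    Input      Action
--------------------------
S $      * e / e $  output S → * A e
* A e $  * e / e $  match '*'
A e $    e / e $    output A → e /
e / e $  e / e $    match 'e'
/ e $    / e $      match '/'
e $      e $        match 'e'
$        $          accept

The string is accepted.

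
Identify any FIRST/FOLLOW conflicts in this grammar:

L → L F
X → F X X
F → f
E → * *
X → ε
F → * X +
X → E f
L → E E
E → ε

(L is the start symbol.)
Yes. L → L F with FOLLOW(L) on { '*', 'f' }; X → F X X with FOLLOW(X) on { '*', 'f' }; X → E f with FOLLOW(X) on { '*', 'f' }; E → '*' '*' with FOLLOW(E) on { '*' }

Nullable non-terminals: E, L, X.
FIRST sets used below: FIRST(L) = { '*', 'f', ε }, FIRST(F) = { '*', 'f' }, FIRST(E) = { '*', ε }

E: nullable alternative(s) E → ε; FOLLOW(E) = { $, '*', 'f' }
  E → * *: FIRST \ {ε} = { '*' } — overlaps FOLLOW(E) on { '*' }: CONFLICT
  E → ε: FIRST \ {ε} = { } — this is the only nullable alternative, skip

L: nullable alternative(s) L → E E; FOLLOW(L) = { $, '*', 'f' }
  L → L F: FIRST \ {ε} = { '*', 'f' } — overlaps FOLLOW(L) on { '*', 'f' }: CONFLICT
  L → E E: FIRST \ {ε} = { '*' } — this is the only nullable alternative, skip

X: nullable alternative(s) X → ε; FOLLOW(X) = { '*', '+', 'f' }
  X → F X X: FIRST \ {ε} = { '*', 'f' } — overlaps FOLLOW(X) on { '*', 'f' }: CONFLICT
  X → ε: FIRST \ {ε} = { } — this is the only nullable alternative, skip
  X → E f: FIRST \ {ε} = { '*', 'f' } — overlaps FOLLOW(X) on { '*', 'f' }: CONFLICT

F has no nullable alternative, so no FIRST/FOLLOW check is needed there.

So the grammar has 4 FIRST/FOLLOW conflicts (marked CONFLICT above).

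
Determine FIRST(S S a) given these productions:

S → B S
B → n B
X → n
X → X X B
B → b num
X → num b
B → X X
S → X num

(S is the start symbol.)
FIRST sets of the non-terminals involved (from the grammar, by fixed-point iteration):
  FIRST(S) = { 'b', 'n', 'num' }

To compute FIRST(S S a), process the symbols left to right:
Symbol S is a non-terminal. Add FIRST(S) \ {ε} = { 'b', 'n', 'num' }
S is not nullable (ε ∉ FIRST(S)), so stop here.
FIRST(S S a) = { 'b', 'n', 'num' }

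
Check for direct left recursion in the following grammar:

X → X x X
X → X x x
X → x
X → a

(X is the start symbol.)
Yes, X is left-recursive

X → X x X: LEFT RECURSIVE (starts with X)
X → X x x: LEFT RECURSIVE (starts with X)
X → x: starts with x
X → a: starts with a

The grammar has direct left recursion on: X.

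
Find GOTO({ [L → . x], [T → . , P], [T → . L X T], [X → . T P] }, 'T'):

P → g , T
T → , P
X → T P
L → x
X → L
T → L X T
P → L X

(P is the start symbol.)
{ [L → . x], [P → . L X], [P → . g , T], [X → T . P] }

GOTO(I, 'T') = CLOSURE({ [A → αX.β] : [A → α.Xβ] ∈ I, X = 'T' })

Items with dot before 'T', with the dot advanced:
  [X → . T P] → [X → T . P]
Closure of the advanced items:
  [X → T . P] has the dot before P: add [P → . g , T], [P → . L X]
  [P → . L X] has the dot before L: add [L → . x]

GOTO = { [L → . x], [P → . L X], [P → . g , T], [X → T . P] }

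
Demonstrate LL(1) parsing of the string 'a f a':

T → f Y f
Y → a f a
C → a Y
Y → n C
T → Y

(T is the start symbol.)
LL(1) parsing maintains a stack (initially the start symbol over $) and the input. At each step: if the stack top is a terminal, match it against the current input token; if it is a non-terminal N, replace it with the RHS of M[N, lookahead] (the unique production whose predict set contains the lookahead).

Stack is shown with the top on the left.

Stack    Input    Action
------------------------
T $      a f a $  output T → Y
Y $      a f a $  output Y → a f a
a f a $  a f a $  match 'a'
f a $    f a $    match 'f'
a $      a $      match 'a'
$        $        accept

The string is accepted.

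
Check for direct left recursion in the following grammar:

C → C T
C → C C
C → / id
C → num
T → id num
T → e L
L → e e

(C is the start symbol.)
Direct left recursion occurs when N → N α for some non-terminal N (the right-hand side begins with the left-hand side itself).

C → C T: LEFT RECURSIVE (starts with C)
C → C C: LEFT RECURSIVE (starts with C)
C → / id: starts with '/'
C → num: starts with num
T → id num: starts with id
T → e L: starts with e
L → e e: starts with e

The grammar has direct left recursion on: C.

Answer: Yes, C is left-recursive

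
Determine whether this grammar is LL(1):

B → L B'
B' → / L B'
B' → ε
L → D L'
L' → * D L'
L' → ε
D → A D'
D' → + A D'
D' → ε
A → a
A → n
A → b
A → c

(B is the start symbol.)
A grammar is LL(1) if for each non-terminal N with multiple productions, the predict sets of those productions are pairwise disjoint, where PREDICT(N → α) = (FIRST(α) \ {ε}) ∪ (FOLLOW(N) if α ⇒* ε).

Relevant sets:
  FOLLOW(B') = { $ }
  FOLLOW(L') = { $, '/' }
  FOLLOW(D') = { $, '*', '/' }

For B':
  PREDICT(B' → '/' L B') = { '/' }
  PREDICT(B' → ε) = { $ }
For L':
  PREDICT(L' → '*' D L') = { '*' }
  PREDICT(L' → ε) = { $, '/' }
For D':
  PREDICT(D' → '+' A D') = { '+' }
  PREDICT(D' → ε) = { $, '*', '/' }
For A:
  PREDICT(A → a) = { 'a' }
  PREDICT(A → n) = { 'n' }
  PREDICT(A → b) = { 'b' }
  PREDICT(A → c) = { 'c' }
B, L, D have a single production, so nothing to check there.

All predict sets are disjoint. The grammar IS LL(1).

Answer: Yes, the grammar is LL(1).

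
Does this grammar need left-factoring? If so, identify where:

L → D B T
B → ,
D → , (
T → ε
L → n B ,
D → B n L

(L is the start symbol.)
No, left-factoring is not needed

Left-factoring is needed when two productions for the same non-terminal
share a common prefix on the right-hand side.

Productions for L:
  L → D B T
  L → n B ,
Productions for D:
  D → , (
  D → B n L

No common prefixes found.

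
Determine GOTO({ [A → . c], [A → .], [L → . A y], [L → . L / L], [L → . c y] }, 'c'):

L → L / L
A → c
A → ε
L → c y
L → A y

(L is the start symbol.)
{ [A → c .], [L → c . y] }

GOTO(I, 'c') = CLOSURE({ [A → αX.β] : [A → α.Xβ] ∈ I, X = 'c' })

Items with dot before 'c', with the dot advanced:
  [A → . c] → [A → c .]
  [L → . c y] → [L → c . y]
Closure adds nothing (no advanced item has the dot before a non-terminal).

GOTO = { [A → c .], [L → c . y] }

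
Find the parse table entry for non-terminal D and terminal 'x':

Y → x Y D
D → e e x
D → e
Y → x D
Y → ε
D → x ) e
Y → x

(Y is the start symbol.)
D → x ) e

To find M[D, 'x'], we find productions for D where 'x' is in the predict set (PREDICT(N → α) = (FIRST(α) \ {ε}) ∪ (FOLLOW(N) if α ⇒* ε)).

D → e e x: PREDICT = { 'e' }
D → e: PREDICT = { 'e' }
D → x ) e: PREDICT = { 'x' }
  'x' is in predict set, so this production goes in M[D, 'x']

M[D, 'x'] = D → x ) e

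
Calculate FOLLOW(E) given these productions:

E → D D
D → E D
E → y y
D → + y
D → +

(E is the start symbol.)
{ $, '+', 'y' }

To compute FOLLOW(E), find every occurrence of E on a right-hand side N → α E β: add FIRST(β) \ {ε}, and if β is empty or nullable also add FOLLOW(N). Iterate to a fixed point.

E is the start symbol, so $ ∈ FOLLOW(E).
In D → E D: E is followed by D, add FIRST(D) \ {ε} = { '+', 'y' }

Taking the union: FOLLOW(E) = { $, '+', 'y' }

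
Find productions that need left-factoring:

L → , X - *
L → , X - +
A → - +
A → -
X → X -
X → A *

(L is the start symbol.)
Yes, L has productions with common prefix ', X -'; A has productions with common prefix '-'

Left-factoring is needed when two productions for the same non-terminal
share a common prefix on the right-hand side.

Productions for L:
  L → , X - *
  L → , X - +
Productions for A:
  A → - +
  A → -
Productions for X:
  X → X -
  X → A *

Found common prefix ', X -' in productions for L
Found common prefix '-' in productions for A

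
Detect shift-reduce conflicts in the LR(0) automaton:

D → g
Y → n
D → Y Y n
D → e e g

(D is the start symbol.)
No shift-reduce conflicts

A shift-reduce conflict occurs when an LR(0) state has both:
  - a complete (reduce) item [A → α .] (dot at the end), and
  - a shift item [B → β . c γ] (dot before a terminal).

Augment with D' → D and build the canonical LR(0) collection (I0 = CLOSURE({[D' → . D]}), then GOTO on every symbol after a dot until no new states appear). It has 10 states:
  I0: { [D → . Y Y n], [D → . e e g], [D → . g], [D' → . D], [Y → . n] }  — shift
  I1: { [D' → D .] }  — accept
  I2: { [D → Y . Y n], [Y → . n] }  — shift
  I3: { [D → e . e g] }  — shift
  I4: { [D → g .] }  — reduce
  I5: { [Y → n .] }  — reduce
  I6: { [D → e e . g] }  — shift
  I7: { [D → e e g .] }  — reduce
  I8: { [D → Y Y . n] }  — shift
  I9: { [D → Y Y n .] }  — reduce

No state contains both a complete item and a shift item.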